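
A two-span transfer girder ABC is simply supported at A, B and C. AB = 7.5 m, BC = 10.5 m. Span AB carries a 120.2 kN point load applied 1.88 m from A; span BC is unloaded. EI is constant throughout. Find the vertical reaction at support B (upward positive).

R_B = 40.21 kN

Release continuity at B by inserting a hinge; the redundant is the internal moment M_B. The primary structure is two simply-supported spans AB and BC.
End slopes at the hinge B, treating each span as simply supported:
  span AB: point load 120.2 at a = 1.88: Pab(L + a)/(6LEI) = 264.7/EI
  relative rotation θ_0 = (264.7 + 0)/EI = 264.7/EI
A unit hogging moment at B produces rotation L₁/(3EI) + L₂/(3EI) = 6/EI.
Compatibility: M_B·(L₁+L₂)/(3EI) = θ_0, giving M_B = 44.12 kN·m (hogging).
Span AB, ΣM about A with M_B applied at B: R_B^{AB}·7.5 = 226 + 44.12, so R_B^{AB} = 36.01 kN and R_A = 120.2 − 36.01 = 84.19 kN.
Span BC, ΣM about C: R_B^{BC}·10.5 = 0 + 44.12, so R_B^{BC} = 4.202 kN and R_C = 0 − 4.202 = -4.202 kN.
R_B = 36.01 + 4.202 = 40.21 kN.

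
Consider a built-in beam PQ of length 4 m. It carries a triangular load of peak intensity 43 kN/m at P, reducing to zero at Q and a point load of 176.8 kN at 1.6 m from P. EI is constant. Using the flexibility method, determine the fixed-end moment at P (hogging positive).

Take the two fixed-end moments M_P, M_Q as redundants; the released structure is the simple span PQ.
Simple-span end rotations at P and Q under the given loads:
  at P: triangular load, peak 43: w₀L³/(45EI) = 61.16/EI
  at Q: triangular load, peak 43: 7w₀L³/(360EI) = 53.51/EI
  at P: point load 176.8 at a = 1.6: Pab(L + b)/(6LEI) = 181/EI
  at Q: point load 176.8 at a = 1.6: Pab(L + a)/(6LEI) = 158.4/EI
  θ_P0 = 242.2/EI,  θ_Q0 = 211.9/EI
Flexibility coefficients: a unit moment at one end gives L/(3EI) there and L/(6EI) at the far end, so f₁₁ = f₂₂ = 1.333/EI and f₁₂ = f₂₁ = 0.6667/EI.
Compatibility — zero rotation at each built-in end:
  1.333 M_P + 0.6667 M_Q = 242.2
  0.6667 M_P + 1.333 M_Q = 211.9
Solving the pair gives M_P = 136.2 kN·m and M_Q = 90.82 kN·m (hogging).

M_P = 136.2 kN·m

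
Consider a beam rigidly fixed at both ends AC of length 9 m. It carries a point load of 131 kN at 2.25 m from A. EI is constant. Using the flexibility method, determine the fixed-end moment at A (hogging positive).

Release both end moments; the primary structure is a simply-supported span AC with redundants M_A and M_C.
On the primary (simply-supported) span, the end slopes from the loading are:
  at A: point load 131 at a = 2.25: Pab(L + b)/(6LEI) = 580.3/EI
  at C: point load 131 at a = 2.25: Pab(L + a)/(6LEI) = 414.5/EI
  θ_A0 = 580.3/EI,  θ_C0 = 414.5/EI
Flexibility coefficients: a unit moment at one end gives L/(3EI) there and L/(6EI) at the far end, so f₁₁ = f₂₂ = 3/EI and f₁₂ = f₂₁ = 1.5/EI.
Compatibility — zero rotation at each built-in end:
  3 M_A + 1.5 M_C = 580.3
  1.5 M_A + 3 M_C = 414.5
Solving the pair gives M_A = 165.8 kN·m and M_C = 55.27 kN·m (hogging).

M_A = 165.8 kN·m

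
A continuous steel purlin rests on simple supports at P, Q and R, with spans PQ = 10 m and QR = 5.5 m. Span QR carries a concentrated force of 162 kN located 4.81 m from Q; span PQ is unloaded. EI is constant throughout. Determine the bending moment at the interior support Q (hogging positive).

Release continuity at Q by inserting a hinge; the redundant is the internal moment M_Q. The primary structure is two simply-supported spans PQ and QR.
End slopes at the hinge Q, treating each span as simply supported:
  span QR: point load 162 at a = 4.81: Pab(L + b)/(6LEI) = 100.9/EI
  relative rotation θ_0 = (0 + 100.9)/EI = 100.9/EI
A unit hogging moment at Q produces rotation L₁/(3EI) + L₂/(3EI) = 5.167/EI.
Slope continuity at Q: θ_0 = M_Q·5.167/EI, so M_Q = 100.9/5.167 = 19.52 kN·m (hogging).

M_Q = 19.52 kN·m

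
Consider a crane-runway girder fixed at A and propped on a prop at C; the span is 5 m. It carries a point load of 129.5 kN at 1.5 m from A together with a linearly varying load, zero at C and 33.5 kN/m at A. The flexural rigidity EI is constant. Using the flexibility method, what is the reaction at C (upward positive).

Take the reaction at C as the redundant and release it; the primary structure is a cantilever fixed at A.
Free-end deflection of the primary structure under the applied loading (downward +):
  point load 129.5 at a = 1.5: Pa²(3L − a)/(6EI) = 655.6/EI
  triangular load, peak 33.5 at the fixed end: w₀L⁴/(30EI) = 697.9/EI
  δ_0 = 1354/EI
Flexibility coefficient — unit upward force at C: δ_{CC} = L³/(3EI) = 41.67/EI.
The prop prevents deflection at C: R_C = δ_0/δ_{CC} = 1354/41.67 = 32.48 kN.

R_C = 32.48 kN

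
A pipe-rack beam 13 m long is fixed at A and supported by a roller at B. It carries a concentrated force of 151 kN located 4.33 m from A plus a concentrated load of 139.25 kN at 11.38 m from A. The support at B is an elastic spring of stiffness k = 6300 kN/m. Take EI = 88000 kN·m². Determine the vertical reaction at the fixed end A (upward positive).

R_A = 157.1 kN

Choose R_B as the redundant. The primary structure is the cantilever fixed at A.
Free-end deflection of the primary structure under the applied loading (downward +):
  point load 151 at a = 4.33: Pa²(3L − a)/(6EI) = 16359/EI
  point load 139.25 at a = 11.38: Pa²(3L − a)/(6EI) = 83014/EI
  δ_0 = 99373/EI
Flexibility coefficient — unit upward force at B: δ_{BB} = L³/(3EI) = 732.3/EI.
With EI = 88000 kN·m²: δ_0 = 1.1292 m and δ_{BB} = 0.008322 m/kN.
Compatibility — the spring shortens by R_B/k under the reaction it provides: δ_0 − R_B·δ_{BB} = R_B/k. With 1/k = 0.000159 m/kN, R_B = δ_0 / (δ_{BB} + 1/k) = 1.1292 / (0.008322 + 0.000159) = 133.2 kN.
Vertical equilibrium: R_A = ΣP − R_B = 290.2 − 133.2 = 157.1 kN.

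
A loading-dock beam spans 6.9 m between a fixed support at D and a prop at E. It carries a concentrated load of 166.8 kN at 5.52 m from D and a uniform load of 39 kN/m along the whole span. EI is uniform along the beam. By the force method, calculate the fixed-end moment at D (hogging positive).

Take the reaction at E as the redundant and release it; the primary structure is a cantilever fixed at D.
Downward deflection at the released point E due to the loads:
  point load 166.8 at a = 5.52: Pa²(3L − a)/(6EI) = 12859/EI
  UDL 39: wL⁴/(8EI) = 11050/EI
  δ_0 = 23909/EI
Flexibility coefficient — unit upward force at E: δ_{EE} = L³/(3EI) = 109.5/EI.
The prop prevents deflection at E: R_E = δ_0/δ_{EE} = 23909/109.5 = 218.3 kN.
Moment equilibrium about D: M_D = Σ(load moments about D) − R_E·L = 1849 − 218.3×6.9 = 342.6 kN·m.

M_D = 342.6 kN·m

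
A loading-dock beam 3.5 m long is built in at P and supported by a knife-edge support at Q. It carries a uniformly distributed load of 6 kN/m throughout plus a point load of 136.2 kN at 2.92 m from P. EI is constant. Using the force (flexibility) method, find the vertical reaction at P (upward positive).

R_P = 46.67 kN

Choose R_Q as the redundant. The primary structure is the cantilever fixed at P.
Downward deflection at the released point Q due to the loads:
  UDL 6: wL⁴/(8EI) = 112.5/EI
  point load 136.2 at a = 2.92: Pa²(3L − a)/(6EI) = 1467/EI
  δ_0 = 1580/EI
Flexibility coefficient — unit upward force at Q: δ_{QQ} = L³/(3EI) = 14.29/EI.
The prop prevents deflection at Q: R_Q = δ_0/δ_{QQ} = 1580/14.29 = 110.5 kN.
Vertical equilibrium: R_P = ΣP − R_Q = 157.2 − 110.5 = 46.67 kN.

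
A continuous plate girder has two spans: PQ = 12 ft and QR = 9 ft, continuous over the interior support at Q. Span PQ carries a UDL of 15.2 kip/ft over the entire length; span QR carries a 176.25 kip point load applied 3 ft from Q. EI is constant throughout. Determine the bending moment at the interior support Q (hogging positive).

Insert a hinge at Q; M_Q is the redundant, and each span becomes simply supported.
Discontinuity in slope at Q on the released structure — sum the simple-span end rotations:
  span PQ: UDL 15.2: wL³/(24EI) = 1094/EI
  span QR: point load 176.25 at a = 3: Pab(L + b)/(6LEI) = 881.2/EI
  relative rotation θ_0 = (1094 + 881.2)/EI = 1976/EI
A unit hogging moment at Q produces rotation L₁/(3EI) + L₂/(3EI) = 7/EI.
Slope continuity at Q: θ_0 = M_Q·7/EI, so M_Q = 1976/7 = 282.2 kip·ft (hogging).

M_Q = 282.2 kip·ft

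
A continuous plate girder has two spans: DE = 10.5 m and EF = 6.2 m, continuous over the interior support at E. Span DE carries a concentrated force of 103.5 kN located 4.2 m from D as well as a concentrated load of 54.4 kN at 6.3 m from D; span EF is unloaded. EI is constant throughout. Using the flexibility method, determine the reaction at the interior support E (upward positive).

R_E = 121.2 kN

Insert a hinge at E; M_E is the redundant, and each span becomes simply supported.
Discontinuity in slope at E on the released structure — sum the simple-span end rotations:
  span DE: point load 103.5 at a = 4.2: Pab(L + a)/(6LEI) = 639/EI
  span DE: point load 54.4 at a = 6.3: Pab(L + a)/(6LEI) = 383.8/EI
  relative rotation θ_0 = (1023 + 0)/EI = 1023/EI
A unit hogging moment at E produces rotation L₁/(3EI) + L₂/(3EI) = 5.567/EI.
Compatibility: M_E·(L₁+L₂)/(3EI) = θ_0, giving M_E = 183.7 kN·m (hogging).
Span DE, ΣM about D with M_E applied at E: R_E^{DE}·10.5 = 777.4 + 183.7, so R_E^{DE} = 91.54 kN and R_D = 157.9 − 91.54 = 66.36 kN.
Span EF, ΣM about F: R_E^{EF}·6.2 = 0 + 183.7, so R_E^{EF} = 29.64 kN and R_F = 0 − 29.64 = -29.64 kN.
R_E = 91.54 + 29.64 = 121.2 kN.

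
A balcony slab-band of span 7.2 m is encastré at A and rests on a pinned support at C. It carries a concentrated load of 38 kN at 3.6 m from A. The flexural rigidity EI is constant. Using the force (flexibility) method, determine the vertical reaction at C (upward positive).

Choose R_C as the redundant. The primary structure is the cantilever fixed at A.
Downward deflection at the released point C due to the loads:
  point load 38 at a = 3.6: Pa²(3L − a)/(6EI) = 1477/EI
Tip deflection under a unit load at C: L³/(3EI) = 124.4/EI.
Compatibility at C: δ_0 − R_C·δ_{CC} = 0, so R_C = 1477/124.4 = 11.88 kN.

R_C = 11.88 kN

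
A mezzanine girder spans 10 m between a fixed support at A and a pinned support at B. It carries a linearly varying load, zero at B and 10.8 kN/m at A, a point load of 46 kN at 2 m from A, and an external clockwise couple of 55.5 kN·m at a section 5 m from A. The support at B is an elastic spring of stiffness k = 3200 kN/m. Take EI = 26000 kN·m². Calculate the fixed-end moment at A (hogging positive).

M_A = 136 kN·m

Choose R_B as the redundant. The primary structure is the cantilever fixed at A.
Free-end deflection of the primary structure under the applied loading (downward +):
  triangular load, peak 10.8 at the fixed end: w₀L⁴/(30EI) = 3600/EI
  point load 46 at a = 2: Pa²(3L − a)/(6EI) = 858.7/EI
  clockwise couple 55.5 at a = 5: M₀a(2L − a)/(2EI) = 2081/EI
  δ_0 = 6540/EI
Flexibility coefficient — unit upward force at B: δ_{BB} = L³/(3EI) = 333.3/EI.
With EI = 26000 kN·m²: δ_0 = 0.25154 m and δ_{BB} = 0.012821 m/kN.
Compatibility — the spring shortens by R_B/k under the reaction it provides: δ_0 − R_B·δ_{BB} = R_B/k. With 1/k = 0.000313 m/kN, R_B = δ_0 / (δ_{BB} + 1/k) = 0.25154 / (0.012821 + 0.000313) = 19.15 kN.
Moment equilibrium about A: M_A = Σ(load moments about A) − R_B·L = 327.5 − 19.15×10 = 136 kN·m.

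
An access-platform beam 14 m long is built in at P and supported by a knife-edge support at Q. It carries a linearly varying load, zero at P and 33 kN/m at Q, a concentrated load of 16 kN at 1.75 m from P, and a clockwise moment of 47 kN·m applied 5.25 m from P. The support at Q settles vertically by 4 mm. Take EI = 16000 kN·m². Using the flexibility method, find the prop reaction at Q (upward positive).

R_Q = 130.4 kN

Take the reaction at Q as the redundant and release it; the primary structure is a cantilever fixed at P.
Primary-structure tip deflection at Q by superposition:
  triangular load, peak 33 at the free end: 11w₀L⁴/(120EI) = 116208/EI
  point load 16 at a = 1.75: Pa²(3L − a)/(6EI) = 328.7/EI
  clockwise couple 47 at a = 5.25: M₀a(2L − a)/(2EI) = 2807/EI
  δ_0 = 119344/EI
Flexibility coefficient — unit upward force at Q: δ_{QQ} = L³/(3EI) = 914.7/EI.
With EI = 16000 kN·m²: δ_0 = 7.459 m and δ_{QQ} = 0.057167 m/kN.
Compatibility — the beam at Q must follow the support down by 0.004 m: δ_0 − R_Q·δ_{QQ} = 0.004, so R_Q = (7.459 − 0.004)/0.057167 = 130.4 kN.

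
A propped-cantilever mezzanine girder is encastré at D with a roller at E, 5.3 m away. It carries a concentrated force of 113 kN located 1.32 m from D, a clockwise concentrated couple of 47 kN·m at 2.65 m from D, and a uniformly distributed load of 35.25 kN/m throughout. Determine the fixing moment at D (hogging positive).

Remove the prop at E; the released (primary) structure is a cantilever built in at D.
Free-end deflection of the primary structure under the applied loading (downward +):
  point load 113 at a = 1.32: Pa²(3L − a)/(6EI) = 478.4/EI
  clockwise couple 47 at a = 2.65: M₀a(2L − a)/(2EI) = 495.1/EI
  UDL 35.25: wL⁴/(8EI) = 3477/EI
  δ_0 = 4450/EI
Flexibility coefficient — unit upward force at E: δ_{EE} = L³/(3EI) = 49.63/EI.
Compatibility at E: δ_0 − R_E·δ_{EE} = 0, so R_E = 4450/49.63 = 89.68 kN.
Moment equilibrium about D: M_D = Σ(load moments about D) − R_E·L = 691.2 − 89.68×5.3 = 216 kN·m.

M_D = 216 kN·m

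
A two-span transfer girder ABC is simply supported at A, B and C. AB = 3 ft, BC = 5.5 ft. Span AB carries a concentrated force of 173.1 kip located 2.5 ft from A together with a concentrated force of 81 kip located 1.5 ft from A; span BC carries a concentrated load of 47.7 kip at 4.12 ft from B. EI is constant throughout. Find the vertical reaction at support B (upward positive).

Insert a hinge at B; M_B is the redundant, and each span becomes simply supported.
End slopes at the hinge B, treating each span as simply supported:
  span AB: point load 173.1 at a = 2.5: Pab(L + a)/(6LEI) = 66.11/EI
  span AB: point load 81 at a = 1.5: Pab(L + a)/(6LEI) = 45.56/EI
  span BC: point load 47.7 at a = 4.12: Pab(L + b)/(6LEI) = 56.54/EI
  relative rotation θ_0 = (111.7 + 56.54)/EI = 168.2/EI
A unit hogging moment at B produces rotation L₁/(3EI) + L₂/(3EI) = 2.833/EI.
Compatibility: M_B·(L₁+L₂)/(3EI) = θ_0, giving M_B = 59.37 kip·ft (hogging).
Span AB, ΣM about A with M_B applied at B: R_B^{AB}·3 = 554.2 + 59.37, so R_B^{AB} = 204.5 kip and R_A = 254.1 − 204.5 = 49.56 kip.
Span BC, ΣM about C: R_B^{BC}·5.5 = 65.83 + 59.37, so R_B^{BC} = 22.76 kip and R_C = 47.7 − 22.76 = 24.94 kip.
R_B = 204.5 + 22.76 = 227.3 kip.

R_B = 227.3 kip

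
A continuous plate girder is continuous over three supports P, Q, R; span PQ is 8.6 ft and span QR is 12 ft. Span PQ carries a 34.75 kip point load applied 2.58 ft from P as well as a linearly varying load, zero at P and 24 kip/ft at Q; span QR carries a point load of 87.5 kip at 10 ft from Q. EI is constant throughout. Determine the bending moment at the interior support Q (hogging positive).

M_Q = 116 kip·ft

Take M_Q as the redundant. Released structure: two simple spans PQ and QR with a hinge at Q.
End slopes at the hinge Q, treating each span as simply supported:
  span PQ: point load 34.75 at a = 2.58: Pab(L + a)/(6LEI) = 116.9/EI
  span PQ: triangular load, peak 24: w₀L³/(45EI) = 339.2/EI
  span QR: point load 87.5 at a = 10: Pab(L + b)/(6LEI) = 340.3/EI
  relative rotation θ_0 = (456.2 + 340.3)/EI = 796.4/EI
A unit hogging moment at Q produces rotation L₁/(3EI) + L₂/(3EI) = 6.867/EI.
Compatibility: M_Q·(L₁+L₂)/(3EI) = θ_0, giving M_Q = 116 kip·ft (hogging).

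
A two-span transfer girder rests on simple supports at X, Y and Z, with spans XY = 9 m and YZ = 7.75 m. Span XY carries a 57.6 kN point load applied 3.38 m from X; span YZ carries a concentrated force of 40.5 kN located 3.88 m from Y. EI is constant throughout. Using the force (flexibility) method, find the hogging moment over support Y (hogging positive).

M_Y = 72.15 kN·m

Take M_Y as the redundant. Released structure: two simple spans XY and YZ with a hinge at Y.
Rotations at Y on the released spans (each span's end-slope, ×1/EI):
  span XY: point load 57.6 at a = 3.38: Pab(L + a)/(6LEI) = 250.8/EI
  span YZ: point load 40.5 at a = 3.88: Pab(L + b)/(6LEI) = 152/EI
  relative rotation θ_0 = (250.8 + 152)/EI = 402.8/EI
A unit hogging moment at Y produces rotation L₁/(3EI) + L₂/(3EI) = 5.583/EI.
Compatibility: M_Y·(L₁+L₂)/(3EI) = θ_0, giving M_Y = 72.15 kN·m (hogging).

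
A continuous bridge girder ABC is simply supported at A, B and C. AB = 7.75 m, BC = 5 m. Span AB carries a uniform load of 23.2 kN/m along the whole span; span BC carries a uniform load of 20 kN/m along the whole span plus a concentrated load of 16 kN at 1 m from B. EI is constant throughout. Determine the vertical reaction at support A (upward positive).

Take M_B as the redundant. Released structure: two simple spans AB and BC with a hinge at B.
Discontinuity in slope at B on the released structure — sum the simple-span end rotations:
  span AB: UDL 23.2: wL³/(24EI) = 450/EI
  span BC: UDL 20: wL³/(24EI) = 104.2/EI
  span BC: point load 16 at a = 1: Pab(L + b)/(6LEI) = 19.2/EI
  relative rotation θ_0 = (450 + 123.4)/EI = 573.3/EI
A unit hogging moment at B produces rotation L₁/(3EI) + L₂/(3EI) = 4.25/EI.
Slope continuity at B: θ_0 = M_B·4.25/EI, so M_B = 573.3/4.25 = 134.9 kN·m (hogging).
Span AB, ΣM about A with M_B applied at B: R_B^{AB}·7.75 = 696.7 + 134.9, so R_B^{AB} = 107.3 kN and R_A = 179.8 − 107.3 = 72.49 kN.

R_A = 72.49 kN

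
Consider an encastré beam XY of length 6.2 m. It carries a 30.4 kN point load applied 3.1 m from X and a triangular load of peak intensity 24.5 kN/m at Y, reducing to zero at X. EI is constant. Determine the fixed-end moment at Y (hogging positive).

Take the two fixed-end moments M_X, M_Y as redundants; the released structure is the simple span XY.
Simple-span end rotations at X and Y under the given loads:
  at X: point load 30.4 at a = 3.1: Pab(L + b)/(6LEI) = 73.04/EI
  at Y: point load 30.4 at a = 3.1: Pab(L + a)/(6LEI) = 73.04/EI
  at X: triangular load, peak 24.5: 7w₀L³/(360EI) = 113.5/EI
  at Y: triangular load, peak 24.5: w₀L³/(45EI) = 129.8/EI
  θ_X0 = 186.6/EI,  θ_Y0 = 202.8/EI
Flexibility coefficients: a unit moment at one end gives L/(3EI) there and L/(6EI) at the far end, so f₁₁ = f₂₂ = 2.067/EI and f₁₂ = f₂₁ = 1.033/EI.
Compatibility — zero rotation at each built-in end:
  2.067 M_X + 1.033 M_Y = 186.6
  1.033 M_X + 2.067 M_Y = 202.8
Solving the pair gives M_X = 54.95 kN·m and M_Y = 70.65 kN·m (hogging).

M_Y = 70.65 kN·m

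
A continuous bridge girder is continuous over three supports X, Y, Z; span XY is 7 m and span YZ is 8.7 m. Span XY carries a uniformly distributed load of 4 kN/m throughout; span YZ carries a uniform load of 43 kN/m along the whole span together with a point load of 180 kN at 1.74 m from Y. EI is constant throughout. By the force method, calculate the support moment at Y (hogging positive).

M_Y = 361.3 kN·m

Take M_Y as the redundant. Released structure: two simple spans XY and YZ with a hinge at Y.
Discontinuity in slope at Y on the released structure — sum the simple-span end rotations:
  span XY: UDL 4: wL³/(24EI) = 57.17/EI
  span YZ: UDL 43: wL³/(24EI) = 1180/EI
  span YZ: point load 180 at a = 1.74: Pab(L + b)/(6LEI) = 654/EI
  relative rotation θ_0 = (57.17 + 1834)/EI = 1891/EI
A unit hogging moment at Y produces rotation L₁/(3EI) + L₂/(3EI) = 5.233/EI.
Compatibility: M_Y·(L₁+L₂)/(3EI) = θ_0, giving M_Y = 361.3 kN·m (hogging).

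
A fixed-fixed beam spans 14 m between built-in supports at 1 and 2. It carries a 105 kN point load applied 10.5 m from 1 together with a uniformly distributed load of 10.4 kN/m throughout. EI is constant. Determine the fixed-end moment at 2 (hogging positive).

Release both end moments; the primary structure is a simply-supported span 12 with redundants M_1 and M_2.
On the primary (simply-supported) span, the end slopes from the loading are:
  at 1: point load 105 at a = 10.5: Pab(L + b)/(6LEI) = 803.9/EI
  at 2: point load 105 at a = 10.5: Pab(L + a)/(6LEI) = 1125/EI
  at 1: UDL 10.4: wL³/(24EI) = 1189/EI
  at 2: UDL 10.4: wL³/(24EI) = 1189/EI
  θ_10 = 1993/EI,  θ_20 = 2315/EI
Flexibility coefficients: a unit moment at one end gives L/(3EI) there and L/(6EI) at the far end, so f₁₁ = f₂₂ = 4.667/EI and f₁₂ = f₂₁ = 2.333/EI.
Compatibility — zero rotation at each built-in end:
  4.667 M_1 + 2.333 M_2 = 1993
  2.333 M_1 + 4.667 M_2 = 2315
Solving the pair gives M_1 = 238.8 kN·m and M_2 = 376.6 kN·m (hogging).

M_2 = 376.6 kN·m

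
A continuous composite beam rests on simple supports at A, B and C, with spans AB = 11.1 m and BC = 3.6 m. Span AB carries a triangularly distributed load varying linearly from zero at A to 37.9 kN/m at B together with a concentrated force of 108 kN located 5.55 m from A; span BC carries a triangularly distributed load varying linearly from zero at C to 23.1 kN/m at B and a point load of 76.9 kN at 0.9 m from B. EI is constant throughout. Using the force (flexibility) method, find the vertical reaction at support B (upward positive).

R_B = 434.4 kN

Take M_B as the redundant. Released structure: two simple spans AB and BC with a hinge at B.
Discontinuity in slope at B on the released structure — sum the simple-span end rotations:
  span AB: triangular load, peak 37.9: w₀L³/(45EI) = 1152/EI
  span AB: point load 108 at a = 5.55: Pab(L + a)/(6LEI) = 831.7/EI
  span BC: triangular load, peak 23.1: w₀L³/(45EI) = 23.95/EI
  span BC: point load 76.9 at a = 0.9: Pab(L + b)/(6LEI) = 54.5/EI
  relative rotation θ_0 = (1984 + 78.45)/EI = 2062/EI
A unit hogging moment at B produces rotation L₁/(3EI) + L₂/(3EI) = 4.9/EI.
Slope continuity at B: θ_0 = M_B·4.9/EI, so M_B = 2062/4.9 = 420.8 kN·m (hogging).
Span AB, ΣM about A with M_B applied at B: R_B^{AB}·11.1 = 2156 + 420.8, so R_B^{AB} = 232.1 kN and R_A = 318.3 − 232.1 = 86.2 kN.
Span BC, ΣM about C: R_B^{BC}·3.6 = 307.4 + 420.8, so R_B^{BC} = 202.3 kN and R_C = 118.5 − 202.3 = -83.81 kN.
R_B = 232.1 + 202.3 = 434.4 kN.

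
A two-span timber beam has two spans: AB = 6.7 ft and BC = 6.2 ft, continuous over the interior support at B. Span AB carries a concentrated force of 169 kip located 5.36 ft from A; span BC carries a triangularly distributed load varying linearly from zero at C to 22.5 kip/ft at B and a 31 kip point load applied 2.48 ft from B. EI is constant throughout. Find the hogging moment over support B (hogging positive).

Take M_B as the redundant. Released structure: two simple spans AB and BC with a hinge at B.
Rotations at B on the released spans (each span's end-slope, ×1/EI):
  span AB: point load 169 at a = 5.36: Pab(L + a)/(6LEI) = 364.1/EI
  span BC: triangular load, peak 22.5: w₀L³/(45EI) = 119.2/EI
  span BC: point load 31 at a = 2.48: Pab(L + b)/(6LEI) = 76.26/EI
  relative rotation θ_0 = (364.1 + 195.4)/EI = 559.6/EI
A unit hogging moment at B produces rotation L₁/(3EI) + L₂/(3EI) = 4.3/EI.
Slope continuity at B: θ_0 = M_B·4.3/EI, so M_B = 559.6/4.3 = 130.1 kip·ft (hogging).

M_B = 130.1 kip·ft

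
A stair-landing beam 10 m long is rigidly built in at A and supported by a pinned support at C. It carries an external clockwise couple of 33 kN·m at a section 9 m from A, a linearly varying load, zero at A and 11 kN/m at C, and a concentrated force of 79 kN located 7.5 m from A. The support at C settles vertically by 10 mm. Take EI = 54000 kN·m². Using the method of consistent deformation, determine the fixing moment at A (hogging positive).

Remove the prop at C; the released (primary) structure is a cantilever built in at A.
Primary-structure tip deflection at C by superposition:
  clockwise couple 33 at a = 9: M₀a(2L − a)/(2EI) = 1634/EI
  triangular load, peak 11 at the free end: 11w₀L⁴/(120EI) = 10083/EI
  point load 79 at a = 7.5: Pa²(3L − a)/(6EI) = 16664/EI
  δ_0 = 28381/EI
Flexibility coefficient — unit upward force at C: δ_{CC} = L³/(3EI) = 333.3/EI.
With EI = 54000 kN·m²: δ_0 = 0.52557 m and δ_{CC} = 0.006173 m/kN.
Compatibility — the beam at C must follow the support down by 0.01 m: δ_0 − R_C·δ_{CC} = 0.01, so R_C = (0.52557 − 0.01)/0.006173 = 83.52 kN.
Moment equilibrium about A: M_A = Σ(load moments about A) − R_C·L = 992.2 − 83.52×10 = 156.9 kN·m.

M_A = 156.9 kN·m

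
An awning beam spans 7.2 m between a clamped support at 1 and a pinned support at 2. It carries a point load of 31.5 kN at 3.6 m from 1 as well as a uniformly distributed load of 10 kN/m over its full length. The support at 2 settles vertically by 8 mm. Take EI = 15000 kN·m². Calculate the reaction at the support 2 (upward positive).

Release the roller at 2. Primary structure: cantilever fixed at 1.
Deflection at 2 on the released cantilever, summing each load's contribution:
  point load 31.5 at a = 3.6: Pa²(3L − a)/(6EI) = 1225/EI
  UDL 10: wL⁴/(8EI) = 3359/EI
  δ_0 = 4584/EI
Flexibility coefficient — unit upward force at 2: δ_{22} = L³/(3EI) = 124.4/EI.
With EI = 15000 kN·m²: δ_0 = 0.3056 m and δ_{22} = 0.008294 m/kN.
Compatibility — the beam at 2 must follow the support down by 0.008 m: δ_0 − R_2·δ_{22} = 0.008, so R_2 = (0.3056 − 0.008)/0.008294 = 35.88 kN.

R_2 = 35.88 kN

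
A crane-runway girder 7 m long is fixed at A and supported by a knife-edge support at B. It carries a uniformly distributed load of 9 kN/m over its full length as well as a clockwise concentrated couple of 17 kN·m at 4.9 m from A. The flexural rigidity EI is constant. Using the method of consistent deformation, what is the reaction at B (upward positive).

R_B = 26.94 kN

Remove the prop at B; the released (primary) structure is a cantilever built in at A.
Primary-structure tip deflection at B by superposition:
  UDL 9: wL⁴/(8EI) = 2701/EI
  clockwise couple 17 at a = 4.9: M₀a(2L − a)/(2EI) = 379/EI
  δ_0 = 3080/EI
Flexibility coefficient — unit upward force at B: δ_{BB} = L³/(3EI) = 114.3/EI.
The prop prevents deflection at B: R_B = δ_0/δ_{BB} = 3080/114.3 = 26.94 kN.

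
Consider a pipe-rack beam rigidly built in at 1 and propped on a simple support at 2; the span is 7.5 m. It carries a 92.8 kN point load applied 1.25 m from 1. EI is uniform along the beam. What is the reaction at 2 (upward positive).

Release the roller at 2. Primary structure: cantilever fixed at 1.
Free-end deflection of the primary structure under the applied loading (downward +):
  point load 92.8 at a = 1.25: Pa²(3L − a)/(6EI) = 513.5/EI
Flexibility coefficient — unit upward force at 2: δ_{22} = L³/(3EI) = 140.6/EI.
The prop prevents deflection at 2: R_2 = δ_0/δ_{22} = 513.5/140.6 = 3.652 kN.

R_2 = 3.652 kN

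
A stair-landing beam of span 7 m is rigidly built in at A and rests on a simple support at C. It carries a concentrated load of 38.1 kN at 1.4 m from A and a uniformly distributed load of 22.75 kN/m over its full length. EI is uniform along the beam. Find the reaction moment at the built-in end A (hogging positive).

M_A = 177.7 kN·m

Release the roller at C. Primary structure: cantilever fixed at A.
Primary-structure tip deflection at C by superposition:
  point load 38.1 at a = 1.4: Pa²(3L − a)/(6EI) = 243.9/EI
  UDL 22.75: wL⁴/(8EI) = 6828/EI
  δ_0 = 7072/EI
Tip deflection under a unit load at C: L³/(3EI) = 114.3/EI.
The prop prevents deflection at C: R_C = δ_0/δ_{CC} = 7072/114.3 = 61.85 kN.
Moment equilibrium about A: M_A = Σ(load moments about A) − R_C·L = 610.7 − 61.85×7 = 177.7 kN·m.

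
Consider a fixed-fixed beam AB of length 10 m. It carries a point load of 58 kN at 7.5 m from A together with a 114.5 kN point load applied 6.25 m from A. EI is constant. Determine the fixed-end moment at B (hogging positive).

Take the two fixed-end moments M_A, M_B as redundants; the released structure is the simple span AB.
End rotations of the released simple span under the applied load (×1/EI):
  at A: point load 58 at a = 7.5: Pab(L + b)/(6LEI) = 226.6/EI
  at B: point load 58 at a = 7.5: Pab(L + a)/(6LEI) = 317.2/EI
  at A: point load 114.5 at a = 6.25: Pab(L + b)/(6LEI) = 615/EI
  at B: point load 114.5 at a = 6.25: Pab(L + a)/(6LEI) = 726.8/EI
  θ_A0 = 841.6/EI,  θ_B0 = 1044/EI
Flexibility coefficients: a unit moment at one end gives L/(3EI) there and L/(6EI) at the far end, so f₁₁ = f₂₂ = 3.333/EI and f₁₂ = f₂₁ = 1.667/EI.
Compatibility — zero rotation at each built-in end:
  3.333 M_A + 1.667 M_B = 841.6
  1.667 M_A + 3.333 M_B = 1044
Solving the pair gives M_A = 127.8 kN·m and M_B = 249.3 kN·m (hogging).

M_B = 249.3 kN·m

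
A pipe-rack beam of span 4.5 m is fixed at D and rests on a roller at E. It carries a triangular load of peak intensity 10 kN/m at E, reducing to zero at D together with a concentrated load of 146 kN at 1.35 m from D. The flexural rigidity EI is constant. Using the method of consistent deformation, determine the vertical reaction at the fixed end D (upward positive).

R_D = 138.4 kN

Release the roller at E. Primary structure: cantilever fixed at D.
Deflection at E on the released cantilever, summing each load's contribution:
  triangular load, peak 10 at the free end: 11w₀L⁴/(120EI) = 375.9/EI
  point load 146 at a = 1.35: Pa²(3L − a)/(6EI) = 538.8/EI
  δ_0 = 914.7/EI
Tip deflection under a unit load at E: L³/(3EI) = 30.38/EI.
The prop prevents deflection at E: R_E = δ_0/δ_{EE} = 914.7/30.38 = 30.11 kN.
Vertical equilibrium: R_D = ΣP − R_E = 168.5 − 30.11 = 138.4 kN.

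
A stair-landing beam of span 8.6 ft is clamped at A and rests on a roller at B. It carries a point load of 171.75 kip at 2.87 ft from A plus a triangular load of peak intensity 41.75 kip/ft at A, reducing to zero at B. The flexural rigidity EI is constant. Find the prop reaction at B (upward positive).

Choose R_B as the redundant. The primary structure is the cantilever fixed at A.
Deflection at B on the released cantilever, summing each load's contribution:
  point load 171.75 at a = 2.87: Pa²(3L − a)/(6EI) = 5406/EI
  triangular load, peak 41.75 at the fixed end: w₀L⁴/(30EI) = 7613/EI
  δ_0 = 13019/EI
Flexibility coefficient — unit upward force at B: δ_{BB} = L³/(3EI) = 212/EI.
The prop prevents deflection at B: R_B = δ_0/δ_{BB} = 13019/212 = 61.4 kip.

R_B = 61.4 kip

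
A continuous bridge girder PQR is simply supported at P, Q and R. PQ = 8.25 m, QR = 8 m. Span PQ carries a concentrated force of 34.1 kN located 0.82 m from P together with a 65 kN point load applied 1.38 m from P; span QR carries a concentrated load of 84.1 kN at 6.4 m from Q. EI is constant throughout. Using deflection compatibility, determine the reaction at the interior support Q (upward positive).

R_Q = 46.09 kN

Take M_Q as the redundant. Released structure: two simple spans PQ and QR with a hinge at Q.
Discontinuity in slope at Q on the released structure — sum the simple-span end rotations:
  span PQ: point load 34.1 at a = 0.82: Pab(L + a)/(6LEI) = 38.07/EI
  span PQ: point load 65 at a = 1.38: Pab(L + a)/(6LEI) = 119.9/EI
  span QR: point load 84.1 at a = 6.4: Pab(L + b)/(6LEI) = 172.2/EI
  relative rotation θ_0 = (158 + 172.2)/EI = 330.2/EI
A unit hogging moment at Q produces rotation L₁/(3EI) + L₂/(3EI) = 5.417/EI.
Compatibility: M_Q·(L₁+L₂)/(3EI) = θ_0, giving M_Q = 60.96 kN·m (hogging).
Span PQ, ΣM about P with M_Q applied at Q: R_Q^{PQ}·8.25 = 117.7 + 60.96, so R_Q^{PQ} = 21.65 kN and R_P = 99.1 − 21.65 = 77.45 kN.
Span QR, ΣM about R: R_Q^{QR}·8 = 134.6 + 60.96, so R_Q^{QR} = 24.44 kN and R_R = 84.1 − 24.44 = 59.66 kN.
R_Q = 21.65 + 24.44 = 46.09 kN.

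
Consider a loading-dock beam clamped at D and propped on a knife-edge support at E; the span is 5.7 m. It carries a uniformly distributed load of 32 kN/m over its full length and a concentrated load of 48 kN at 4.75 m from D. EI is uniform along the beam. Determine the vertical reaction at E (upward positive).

R_E = 104.5 kN

Release the roller at E. Primary structure: cantilever fixed at D.
Downward deflection at the released point E due to the loads:
  UDL 32: wL⁴/(8EI) = 4222/EI
  point load 48 at a = 4.75: Pa²(3L − a)/(6EI) = 2229/EI
  δ_0 = 6452/EI
Tip deflection under a unit load at E: L³/(3EI) = 61.73/EI.
The prop prevents deflection at E: R_E = δ_0/δ_{EE} = 6452/61.73 = 104.5 kN.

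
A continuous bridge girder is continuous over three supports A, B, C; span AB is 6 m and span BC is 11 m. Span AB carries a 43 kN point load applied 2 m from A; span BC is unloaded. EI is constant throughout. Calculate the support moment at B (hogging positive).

M_B = 13.49 kN·m

Insert a hinge at B; M_B is the redundant, and each span becomes simply supported.
End slopes at the hinge B, treating each span as simply supported:
  span AB: point load 43 at a = 2: Pab(L + a)/(6LEI) = 76.44/EI
  relative rotation θ_0 = (76.44 + 0)/EI = 76.44/EI
A unit hogging moment at B produces rotation L₁/(3EI) + L₂/(3EI) = 5.667/EI.
Slope continuity at B: θ_0 = M_B·5.667/EI, so M_B = 76.44/5.667 = 13.49 kN·m (hogging).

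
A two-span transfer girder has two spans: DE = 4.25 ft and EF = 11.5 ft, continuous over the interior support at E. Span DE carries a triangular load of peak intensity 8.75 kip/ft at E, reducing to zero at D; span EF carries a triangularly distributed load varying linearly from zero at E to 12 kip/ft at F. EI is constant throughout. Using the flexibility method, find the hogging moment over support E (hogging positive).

M_E = 70.44 kip·ft

Insert a hinge at E; M_E is the redundant, and each span becomes simply supported.
Rotations at E on the released spans (each span's end-slope, ×1/EI):
  span DE: triangular load, peak 8.75: w₀L³/(45EI) = 14.93/EI
  span EF: triangular load, peak 12: 7w₀L³/(360EI) = 354.9/EI
  relative rotation θ_0 = (14.93 + 354.9)/EI = 369.8/EI
A unit hogging moment at E produces rotation L₁/(3EI) + L₂/(3EI) = 5.25/EI.
Compatibility: M_E·(L₁+L₂)/(3EI) = θ_0, giving M_E = 70.44 kip·ft (hogging).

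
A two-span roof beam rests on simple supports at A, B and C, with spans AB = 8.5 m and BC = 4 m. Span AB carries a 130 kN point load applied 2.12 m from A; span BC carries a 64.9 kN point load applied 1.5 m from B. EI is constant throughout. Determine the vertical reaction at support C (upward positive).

Insert a hinge at B; M_B is the redundant, and each span becomes simply supported.
Discontinuity in slope at B on the released structure — sum the simple-span end rotations:
  span AB: point load 130 at a = 2.12: Pab(L + a)/(6LEI) = 366.1/EI
  span BC: point load 64.9 at a = 1.5: Pab(L + b)/(6LEI) = 65.91/EI
  relative rotation θ_0 = (366.1 + 65.91)/EI = 432.1/EI
A unit hogging moment at B produces rotation L₁/(3EI) + L₂/(3EI) = 4.167/EI.
Compatibility: M_B·(L₁+L₂)/(3EI) = θ_0, giving M_B = 103.7 kN·m (hogging).
Span BC, ΣM about C: R_B^{BC}·4 = 162.2 + 103.7, so R_B^{BC} = 66.49 kN and R_C = 64.9 − 66.49 = -1.586 kN.

R_C = -1.586 kN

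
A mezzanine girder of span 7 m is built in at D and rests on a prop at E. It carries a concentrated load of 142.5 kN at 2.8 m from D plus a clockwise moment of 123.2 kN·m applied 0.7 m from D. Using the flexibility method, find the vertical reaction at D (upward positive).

R_D = 107.8 kN

Remove the prop at E; the released (primary) structure is a cantilever built in at D.
Downward deflection at the released point E due to the loads:
  point load 142.5 at a = 2.8: Pa²(3L − a)/(6EI) = 3389/EI
  clockwise couple 123.2 at a = 0.7: M₀a(2L − a)/(2EI) = 573.5/EI
  δ_0 = 3962/EI
Tip deflection under a unit load at E: L³/(3EI) = 114.3/EI.
The prop prevents deflection at E: R_E = δ_0/δ_{EE} = 3962/114.3 = 34.66 kN.
Vertical equilibrium: R_D = ΣP − R_E = 142.5 − 34.66 = 107.8 kN.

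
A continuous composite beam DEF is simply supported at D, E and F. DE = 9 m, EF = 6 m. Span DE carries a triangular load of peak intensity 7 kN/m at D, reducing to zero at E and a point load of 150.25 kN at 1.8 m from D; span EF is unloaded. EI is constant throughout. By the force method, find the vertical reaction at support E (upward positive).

Insert a hinge at E; M_E is the redundant, and each span becomes simply supported.
Discontinuity in slope at E on the released structure — sum the simple-span end rotations:
  span DE: triangular load, peak 7: 7w₀L³/(360EI) = 99.22/EI
  span DE: point load 150.25 at a = 1.8: Pab(L + a)/(6LEI) = 389.4/EI
  relative rotation θ_0 = (488.7 + 0)/EI = 488.7/EI
A unit hogging moment at E produces rotation L₁/(3EI) + L₂/(3EI) = 5/EI.
Slope continuity at E: θ_0 = M_E·5/EI, so M_E = 488.7/5 = 97.73 kN·m (hogging).
Span DE, ΣM about D with M_E applied at E: R_E^{DE}·9 = 364.9 + 97.73, so R_E^{DE} = 51.41 kN and R_D = 181.8 − 51.41 = 130.3 kN.
Span EF, ΣM about F: R_E^{EF}·6 = 0 + 97.73, so R_E^{EF} = 16.29 kN and R_F = 0 − 16.29 = -16.29 kN.
R_E = 51.41 + 16.29 = 67.7 kN.

R_E = 67.7 kN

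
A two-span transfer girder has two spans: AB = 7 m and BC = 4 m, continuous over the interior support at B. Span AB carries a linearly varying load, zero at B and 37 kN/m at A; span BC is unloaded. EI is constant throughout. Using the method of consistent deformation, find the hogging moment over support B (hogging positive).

M_B = 67.3 kN·m

Release continuity at B by inserting a hinge; the redundant is the internal moment M_B. The primary structure is two simply-supported spans AB and BC.
Rotations at B on the released spans (each span's end-slope, ×1/EI):
  span AB: triangular load, peak 37: 7w₀L³/(360EI) = 246.8/EI
  relative rotation θ_0 = (246.8 + 0)/EI = 246.8/EI
A unit hogging moment at B produces rotation L₁/(3EI) + L₂/(3EI) = 3.667/EI.
Slope continuity at B: θ_0 = M_B·3.667/EI, so M_B = 246.8/3.667 = 67.3 kN·m (hogging).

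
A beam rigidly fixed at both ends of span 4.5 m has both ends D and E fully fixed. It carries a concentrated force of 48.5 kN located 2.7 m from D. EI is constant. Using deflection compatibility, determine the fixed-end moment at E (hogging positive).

Take the two fixed-end moments M_D, M_E as redundants; the released structure is the simple span DE.
End rotations of the released simple span under the applied load (×1/EI):
  at D: point load 48.5 at a = 2.7: Pab(L + b)/(6LEI) = 55/EI
  at E: point load 48.5 at a = 2.7: Pab(L + a)/(6LEI) = 62.86/EI
  θ_D0 = 55/EI,  θ_E0 = 62.86/EI
Flexibility coefficients: a unit moment at one end gives L/(3EI) there and L/(6EI) at the far end, so f₁₁ = f₂₂ = 1.5/EI and f₁₂ = f₂₁ = 0.75/EI.
Compatibility — zero rotation at each built-in end:
  1.5 M_D + 0.75 M_E = 55
  0.75 M_D + 1.5 M_E = 62.86
Solving the pair gives M_D = 20.95 kN·m and M_E = 31.43 kN·m (hogging).

M_E = 31.43 kN·m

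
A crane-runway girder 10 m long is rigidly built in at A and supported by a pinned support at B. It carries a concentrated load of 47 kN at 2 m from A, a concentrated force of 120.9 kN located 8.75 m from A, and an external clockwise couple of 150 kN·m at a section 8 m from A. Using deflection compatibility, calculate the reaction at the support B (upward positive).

Choose R_B as the redundant. The primary structure is the cantilever fixed at A.
Deflection at B on the released cantilever, summing each load's contribution:
  point load 47 at a = 2: Pa²(3L − a)/(6EI) = 877.3/EI
  point load 120.9 at a = 8.75: Pa²(3L − a)/(6EI) = 32783/EI
  clockwise couple 150 at a = 8: M₀a(2L − a)/(2EI) = 7200/EI
  δ_0 = 40860/EI
Flexibility coefficient — unit upward force at B: δ_{BB} = L³/(3EI) = 333.3/EI.
The prop prevents deflection at B: R_B = δ_0/δ_{BB} = 40860/333.3 = 122.6 kN.

R_B = 122.6 kN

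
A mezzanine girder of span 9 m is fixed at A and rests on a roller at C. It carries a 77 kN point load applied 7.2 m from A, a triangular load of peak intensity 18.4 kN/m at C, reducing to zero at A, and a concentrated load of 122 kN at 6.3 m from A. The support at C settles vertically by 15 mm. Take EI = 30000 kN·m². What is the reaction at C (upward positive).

Choose R_C as the redundant. The primary structure is the cantilever fixed at A.
Deflection at C on the released cantilever, summing each load's contribution:
  point load 77 at a = 7.2: Pa²(3L − a)/(6EI) = 13173/EI
  triangular load, peak 18.4 at the free end: 11w₀L⁴/(120EI) = 11066/EI
  point load 122 at a = 6.3: Pa²(3L − a)/(6EI) = 16706/EI
  δ_0 = 40944/EI
Tip deflection under a unit load at C: L³/(3EI) = 243/EI.
With EI = 30000 kN·m²: δ_0 = 1.3648 m and δ_{CC} = 0.0081 m/kN.
Compatibility — the beam at C must follow the support down by 0.015 m: δ_0 − R_C·δ_{CC} = 0.015, so R_C = (1.3648 − 0.015)/0.0081 = 166.6 kN.

R_C = 166.6 kN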